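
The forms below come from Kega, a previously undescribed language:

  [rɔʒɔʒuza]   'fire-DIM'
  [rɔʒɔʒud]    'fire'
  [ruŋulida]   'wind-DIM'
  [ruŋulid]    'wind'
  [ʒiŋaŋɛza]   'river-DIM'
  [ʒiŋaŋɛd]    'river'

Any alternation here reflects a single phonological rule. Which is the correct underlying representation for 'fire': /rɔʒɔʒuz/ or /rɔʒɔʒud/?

/rɔʒɔʒuz/

The stem for 'fire' ends in [z] in [rɔʒɔʒuza] but [d] in [rɔʒɔʒud].
The stem 'wind' ([ruŋulida], [ruŋulid]) shows [d] unchanged in both environments, so [d] cannot be basic with [z] derived before the DIM suffix.
The alternation reflects word-final hardening: voiced fricatives become stops word-finally. /z/ is underlying.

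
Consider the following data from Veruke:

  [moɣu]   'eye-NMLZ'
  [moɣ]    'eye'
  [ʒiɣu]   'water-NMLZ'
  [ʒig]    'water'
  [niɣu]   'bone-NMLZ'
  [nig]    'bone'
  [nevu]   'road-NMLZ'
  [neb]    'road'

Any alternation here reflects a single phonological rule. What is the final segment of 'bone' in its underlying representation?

In [niɣu] and [nig] the final segment of 'bone' alternates: [ɣ] ~ [g].
But 'eye' keeps [ɣ] in both environments ([moɣu], [moɣ]), so there is no rule changing /ɣ/ to [g] in isolation.
So /g/ is underlying, and a rule of intervocalic spirantization — voiced stops become fricatives between vowels — gives [ɣ].

/g/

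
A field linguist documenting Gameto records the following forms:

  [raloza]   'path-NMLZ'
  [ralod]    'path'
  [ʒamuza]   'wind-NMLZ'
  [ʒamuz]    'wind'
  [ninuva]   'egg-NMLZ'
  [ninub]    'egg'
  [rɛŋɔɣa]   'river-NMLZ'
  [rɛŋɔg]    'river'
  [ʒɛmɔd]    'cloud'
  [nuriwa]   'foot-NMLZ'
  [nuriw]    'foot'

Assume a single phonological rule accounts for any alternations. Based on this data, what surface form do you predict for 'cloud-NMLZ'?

The stem for 'path' ends in [z] in [raloza] but [d] in [ralod].
The stem 'wind' ([ʒamuza], [ʒamuz]) shows [z] unchanged in both environments, so [z] cannot be basic with [d] derived in isolation.
The alternation reflects intervocalic spirantization: voiced stops become fricatives between vowels. /d/ is underlying.
The one attested form of 'cloud', [ʒɛmɔd], shows underlying /ʒɛmɔd/. Applying the same rule between vowels gives [ʒɛmɔza].

[ʒɛmɔza]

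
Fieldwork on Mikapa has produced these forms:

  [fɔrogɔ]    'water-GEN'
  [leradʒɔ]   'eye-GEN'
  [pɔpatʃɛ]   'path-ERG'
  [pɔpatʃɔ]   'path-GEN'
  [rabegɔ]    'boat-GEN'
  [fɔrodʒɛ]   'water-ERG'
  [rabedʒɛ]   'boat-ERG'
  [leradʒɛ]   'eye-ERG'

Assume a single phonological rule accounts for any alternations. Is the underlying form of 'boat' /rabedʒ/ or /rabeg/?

/rabeg/

The root 'boat' surfaces as [rabedʒɛ] and [rabegɔ], with a stem-final [dʒ] ~ [g] alternation.
But 'eye' keeps [dʒ] in both environments ([leradʒɛ], [leradʒɔ]), so there is no rule changing /dʒ/ to [g] before the GEN suffix.
Therefore /g/ is basic and [dʒ] is derived by palatalization before a front vowel (/g/ becomes palato-alveolar [dʒ] before a front vowel).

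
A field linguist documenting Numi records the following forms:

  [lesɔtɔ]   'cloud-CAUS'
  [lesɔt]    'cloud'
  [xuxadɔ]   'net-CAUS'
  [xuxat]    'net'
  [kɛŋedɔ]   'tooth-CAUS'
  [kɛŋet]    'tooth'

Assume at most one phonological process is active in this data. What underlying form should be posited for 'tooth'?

/kɛŋed/

In [kɛŋedɔ] and [kɛŋet] the final segment of 'tooth' alternates: [d] ~ [t].
If /t/ were underlying and a rule turned it into [d] before the CAUS suffix, 'cloud' would also alternate; but it has [t] in both [lesɔtɔ] and [lesɔt].
Therefore /d/ is basic and [t] is derived by word-final obstruent devoicing (voiced obstruents become voiceless word-finally).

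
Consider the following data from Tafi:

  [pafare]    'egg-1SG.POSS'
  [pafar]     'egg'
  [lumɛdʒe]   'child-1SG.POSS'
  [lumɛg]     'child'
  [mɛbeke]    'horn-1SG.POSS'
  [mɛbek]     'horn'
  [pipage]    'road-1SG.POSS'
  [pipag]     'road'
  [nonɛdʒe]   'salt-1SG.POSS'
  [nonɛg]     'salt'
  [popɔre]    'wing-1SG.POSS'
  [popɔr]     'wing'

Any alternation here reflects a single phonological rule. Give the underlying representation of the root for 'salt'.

'salt' shows [dʒ] ~ [g] at the end of the stem ([nonɛdʒe] vs [nonɛg]).
The stem 'road' ([pipage], [pipag]) shows [g] unchanged in both environments, so [g] cannot be basic with [dʒ] derived before the 1SG.POSS suffix.
So /dʒ/ is underlying, and a rule of depalatalization — palato-alveolar /dʒ/ becomes [g] when no front vowel follows — gives [g].

/nonɛdʒ/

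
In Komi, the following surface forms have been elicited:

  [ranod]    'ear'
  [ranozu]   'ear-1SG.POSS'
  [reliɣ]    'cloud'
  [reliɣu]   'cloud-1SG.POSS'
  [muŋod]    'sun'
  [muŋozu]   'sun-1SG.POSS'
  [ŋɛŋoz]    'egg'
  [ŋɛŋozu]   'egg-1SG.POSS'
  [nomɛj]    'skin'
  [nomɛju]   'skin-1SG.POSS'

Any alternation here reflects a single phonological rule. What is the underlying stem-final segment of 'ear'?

'ear' shows [d] ~ [z] at the end of the stem ([ranod] vs [ranozu]).
But 'egg' keeps [z] in both environments ([ŋɛŋoz], [ŋɛŋozu]), so there is no rule changing /z/ to [d] in isolation.
Therefore /d/ is basic and [z] is derived by intervocalic spirantization (voiced stops become fricatives between vowels).

/d/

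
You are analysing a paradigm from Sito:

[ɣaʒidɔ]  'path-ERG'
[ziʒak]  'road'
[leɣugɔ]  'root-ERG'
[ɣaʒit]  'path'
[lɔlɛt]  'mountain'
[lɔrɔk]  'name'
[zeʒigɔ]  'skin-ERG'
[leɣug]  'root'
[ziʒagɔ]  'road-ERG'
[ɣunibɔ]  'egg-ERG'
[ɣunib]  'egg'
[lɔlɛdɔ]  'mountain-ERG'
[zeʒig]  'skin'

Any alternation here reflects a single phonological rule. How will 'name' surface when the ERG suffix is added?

[lɔrɔgɔ]

'road' shows [k] ~ [g] at the end of the stem ([ziʒak] vs [ziʒagɔ]).
But 'root' keeps [g] in both environments ([leɣug], [leɣugɔ]), so there is no rule changing /g/ to [k] in isolation.
Therefore /k/ is basic and [g] is derived by intervocalic voicing (voiceless stops become voiced between vowels).
The one attested form of 'name', [lɔrɔk], shows underlying /lɔrɔk/. Applying the same rule between vowels gives [lɔrɔgɔ].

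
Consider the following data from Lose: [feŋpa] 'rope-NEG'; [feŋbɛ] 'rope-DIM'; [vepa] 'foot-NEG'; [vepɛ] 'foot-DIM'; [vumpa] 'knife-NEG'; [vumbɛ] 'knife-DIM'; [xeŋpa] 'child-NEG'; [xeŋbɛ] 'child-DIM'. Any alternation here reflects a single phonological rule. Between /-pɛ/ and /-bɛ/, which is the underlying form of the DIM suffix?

/-bɛ/

The DIM morpheme has two allomorphs, [-bɛ] and [-pɛ].
By contrast the NEG suffix keeps its initial [p] throughout — that segment must be underlying.
So the underlying form is /-bɛ/, and voiced stops become voiceless after a vowel.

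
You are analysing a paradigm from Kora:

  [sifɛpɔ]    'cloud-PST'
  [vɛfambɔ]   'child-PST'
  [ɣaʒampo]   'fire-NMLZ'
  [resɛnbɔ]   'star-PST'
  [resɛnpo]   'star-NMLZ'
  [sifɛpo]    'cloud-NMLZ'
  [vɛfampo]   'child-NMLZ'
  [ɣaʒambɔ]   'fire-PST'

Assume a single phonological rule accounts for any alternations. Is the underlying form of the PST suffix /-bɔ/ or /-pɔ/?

The PST morpheme has two allomorphs, [-bɔ] and [-pɔ].
By contrast the NMLZ suffix keeps its initial [p] throughout — that segment must be underlying.
The PST suffix is therefore /-bɔ/ underlyingly, with post-vocalic devoicing: voiced stops become voiceless after a vowel.

/-bɔ/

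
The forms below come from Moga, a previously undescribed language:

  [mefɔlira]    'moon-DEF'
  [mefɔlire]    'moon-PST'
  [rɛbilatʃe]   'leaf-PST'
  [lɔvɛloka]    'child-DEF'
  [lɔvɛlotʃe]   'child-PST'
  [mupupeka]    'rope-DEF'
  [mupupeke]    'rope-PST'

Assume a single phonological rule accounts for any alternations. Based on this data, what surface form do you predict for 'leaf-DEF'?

[rɛbilaka]

'child' shows [k] ~ [tʃ] at the end of the stem ([lɔvɛloka] vs [lɔvɛlotʃe]).
If /k/ were underlying and a rule turned it into [tʃ] before the PST suffix, 'rope' would also alternate; but it has [k] in both [mupupeka] and [mupupeke].
The underlying segment must be /tʃ/; palato-alveolar /tʃ/ becomes [k] when no front vowel follows, yielding [k] there.
From [rɛbilatʃe] the stem 'leaf' is /rɛbilatʃ/; when no front vowel follows this yields [rɛbilaka].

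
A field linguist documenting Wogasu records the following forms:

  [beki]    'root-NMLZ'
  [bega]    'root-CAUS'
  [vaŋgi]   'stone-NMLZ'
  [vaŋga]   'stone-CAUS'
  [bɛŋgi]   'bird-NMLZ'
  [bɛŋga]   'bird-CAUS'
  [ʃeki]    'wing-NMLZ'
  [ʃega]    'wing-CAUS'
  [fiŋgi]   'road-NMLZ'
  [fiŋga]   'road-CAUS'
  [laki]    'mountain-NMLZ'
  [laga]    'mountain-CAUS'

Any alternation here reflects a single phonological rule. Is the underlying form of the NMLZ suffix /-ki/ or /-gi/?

/-ki/

The NMLZ suffix surfaces as [-gi] and [-ki], depending on the final segment of the stem.
The CAUS suffix, which begins with [g], is invariant after every stem; so [g] is not altered by any rule here.
So the underlying form is /-ki/, and voiceless stops become voiced after a nasal.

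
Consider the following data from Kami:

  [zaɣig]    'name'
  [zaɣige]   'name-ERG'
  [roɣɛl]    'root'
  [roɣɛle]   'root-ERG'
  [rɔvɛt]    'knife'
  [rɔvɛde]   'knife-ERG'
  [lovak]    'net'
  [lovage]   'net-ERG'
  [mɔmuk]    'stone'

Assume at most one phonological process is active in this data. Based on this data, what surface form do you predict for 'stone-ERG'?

[mɔmuge]

The stem for 'net' ends in [k] in [lovak] but [g] in [lovage].
The stem 'name' ([zaɣig], [zaɣige]) shows [g] unchanged in both environments, so [g] cannot be basic with [k] derived in isolation.
The underlying segment must be /k/; voiceless stops become voiced between vowels, yielding [g] there.
The one attested form of 'stone', [mɔmuk], shows underlying /mɔmuk/. Applying the same rule between vowels gives [mɔmuge].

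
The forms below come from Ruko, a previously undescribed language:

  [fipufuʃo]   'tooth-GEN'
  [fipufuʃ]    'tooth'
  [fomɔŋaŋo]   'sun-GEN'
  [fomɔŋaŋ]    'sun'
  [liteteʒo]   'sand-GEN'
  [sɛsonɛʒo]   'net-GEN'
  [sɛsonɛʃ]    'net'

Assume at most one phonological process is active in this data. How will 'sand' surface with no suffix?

In [sɛsonɛʒo] and [sɛsonɛʃ] the final segment of 'net' alternates: [ʒ] ~ [ʃ].
If /ʃ/ were underlying and a rule turned it into [ʒ] before the GEN suffix, 'tooth' would also alternate; but it has [ʃ] in both [fipufuʃo] and [fipufuʃ].
So /ʒ/ is underlying, and a rule of word-final obstruent devoicing — voiced obstruents become voiceless word-finally — gives [ʃ].
The one attested form of 'sand', [liteteʒo], shows underlying /liteteʒ/. Applying the same rule word-finally gives [liteteʃ].

[liteteʃ]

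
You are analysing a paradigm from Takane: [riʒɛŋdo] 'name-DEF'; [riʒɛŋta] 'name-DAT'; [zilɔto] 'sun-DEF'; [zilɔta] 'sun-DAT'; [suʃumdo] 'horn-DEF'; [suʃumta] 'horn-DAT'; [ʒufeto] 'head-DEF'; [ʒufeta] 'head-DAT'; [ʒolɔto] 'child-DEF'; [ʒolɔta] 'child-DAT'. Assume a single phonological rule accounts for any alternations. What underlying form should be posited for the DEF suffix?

/-do/

The DEF suffix surfaces as [-do] and [-to], depending on the final segment of the stem.
The DAT suffix, which begins with [t], is invariant after every stem; so [t] is not altered by any rule here.
So the underlying form is /-do/, and voiced stops become voiceless after a vowel.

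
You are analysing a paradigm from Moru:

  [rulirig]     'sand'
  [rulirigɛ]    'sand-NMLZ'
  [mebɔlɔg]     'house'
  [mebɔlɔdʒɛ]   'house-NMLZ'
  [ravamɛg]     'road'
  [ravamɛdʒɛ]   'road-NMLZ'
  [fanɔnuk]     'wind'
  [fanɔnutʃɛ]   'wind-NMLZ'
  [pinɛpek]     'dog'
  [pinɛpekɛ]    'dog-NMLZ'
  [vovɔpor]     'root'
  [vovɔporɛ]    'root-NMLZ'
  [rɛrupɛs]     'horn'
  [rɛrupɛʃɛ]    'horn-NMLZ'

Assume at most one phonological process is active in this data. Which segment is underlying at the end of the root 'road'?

In [ravamɛg] and [ravamɛdʒɛ] the final segment of 'road' alternates: [g] ~ [dʒ].
The stem 'sand' ([rulirig], [rulirigɛ]) shows [g] unchanged in both environments, so [g] cannot be basic with [dʒ] derived before the NMLZ suffix.
So /dʒ/ is underlying, and a rule of depalatalization — palato-alveolar /tʃ/, /dʒ/ and /ʃ/ become [k], [g] and [s] when no front vowel follows — gives [g].

/dʒ/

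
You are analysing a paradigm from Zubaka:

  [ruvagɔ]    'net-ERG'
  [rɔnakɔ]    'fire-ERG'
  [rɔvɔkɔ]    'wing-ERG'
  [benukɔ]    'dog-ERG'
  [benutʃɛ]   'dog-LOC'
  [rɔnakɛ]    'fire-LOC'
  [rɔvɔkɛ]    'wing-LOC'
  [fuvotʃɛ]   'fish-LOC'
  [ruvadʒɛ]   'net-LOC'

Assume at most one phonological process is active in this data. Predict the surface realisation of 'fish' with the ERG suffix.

The root 'dog' surfaces as [benutʃɛ] and [benukɔ], with a stem-final [tʃ] ~ [k] alternation.
If /k/ were underlying and a rule turned it into [tʃ] before the LOC suffix, 'wing' would also alternate; but it has [k] in both [rɔvɔkɛ] and [rɔvɔkɔ].
The underlying segment must be /tʃ/; palato-alveolar /tʃ/ and /dʒ/ become [k] and [g] when no front vowel follows, yielding [k] there.
From [fuvotʃɛ] the stem 'fish' is /fuvotʃ/; when no front vowel follows this yields [fuvokɔ].

[fuvokɔ]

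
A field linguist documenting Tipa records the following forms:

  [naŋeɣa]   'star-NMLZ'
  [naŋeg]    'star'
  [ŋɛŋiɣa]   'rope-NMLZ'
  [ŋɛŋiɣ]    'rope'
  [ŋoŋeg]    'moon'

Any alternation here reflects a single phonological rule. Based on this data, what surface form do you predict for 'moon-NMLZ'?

The stem for 'star' ends in [ɣ] in [naŋeɣa] but [g] in [naŋeg].
The stem 'rope' ([ŋɛŋiɣa], [ŋɛŋiɣ]) shows [ɣ] unchanged in both environments, so [ɣ] cannot be basic with [g] derived in isolation.
Therefore /g/ is basic and [ɣ] is derived by intervocalic spirantization (voiced stops become fricatives between vowels).
From [ŋoŋeg] the stem 'moon' is /ŋoŋeg/; between vowels this yields [ŋoŋeɣa].

[ŋoŋeɣa]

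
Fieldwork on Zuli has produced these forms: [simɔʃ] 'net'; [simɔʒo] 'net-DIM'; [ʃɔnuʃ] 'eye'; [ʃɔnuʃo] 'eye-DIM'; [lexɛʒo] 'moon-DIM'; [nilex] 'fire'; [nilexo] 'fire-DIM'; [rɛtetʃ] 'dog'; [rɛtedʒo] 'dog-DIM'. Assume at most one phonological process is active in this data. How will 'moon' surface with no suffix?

[lexɛʃ]

'net' shows [ʃ] ~ [ʒ] at the end of the stem ([simɔʃ] vs [simɔʒo]).
If /ʃ/ were underlying and a rule turned it into [ʒ] before the DIM suffix, 'eye' would also alternate; but it has [ʃ] in both [ʃɔnuʃ] and [ʃɔnuʃo].
So /ʒ/ is underlying, and a rule of word-final obstruent devoicing — voiced obstruents become voiceless word-finally — gives [ʃ].
The one attested form of 'moon', [lexɛʒo], shows underlying /lexɛʒ/. Applying the same rule word-finally gives [lexɛʃ].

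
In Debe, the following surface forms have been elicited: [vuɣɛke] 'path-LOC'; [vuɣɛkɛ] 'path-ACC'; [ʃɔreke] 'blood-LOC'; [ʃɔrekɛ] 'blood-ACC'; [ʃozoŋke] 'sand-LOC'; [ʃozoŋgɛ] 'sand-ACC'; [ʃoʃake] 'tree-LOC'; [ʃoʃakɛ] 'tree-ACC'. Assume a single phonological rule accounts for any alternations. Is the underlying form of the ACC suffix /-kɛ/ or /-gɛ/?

The ACC morpheme has two allomorphs, [-gɛ] and [-kɛ].
The LOC suffix, which begins with [k], is invariant after every stem; so [k] is not altered by any rule here.
The ACC suffix is therefore /-gɛ/ underlyingly, with post-vocalic devoicing: voiced stops become voiceless after a vowel.

/-gɛ/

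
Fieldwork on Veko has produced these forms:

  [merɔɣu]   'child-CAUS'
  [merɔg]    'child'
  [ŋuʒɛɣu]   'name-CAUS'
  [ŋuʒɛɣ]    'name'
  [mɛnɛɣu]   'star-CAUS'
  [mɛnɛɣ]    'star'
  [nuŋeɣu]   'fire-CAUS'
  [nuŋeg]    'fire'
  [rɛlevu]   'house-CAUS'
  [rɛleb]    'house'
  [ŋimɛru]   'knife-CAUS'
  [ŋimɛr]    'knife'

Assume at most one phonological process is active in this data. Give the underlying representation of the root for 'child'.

/merɔg/

In [merɔɣu] and [merɔg] the final segment of 'child' alternates: [ɣ] ~ [g].
But 'name' keeps [ɣ] in both environments ([ŋuʒɛɣu], [ŋuʒɛɣ]), so there is no rule changing /ɣ/ to [g] in isolation.
So /g/ is underlying, and a rule of intervocalic spirantization — voiced stops become fricatives between vowels — gives [ɣ].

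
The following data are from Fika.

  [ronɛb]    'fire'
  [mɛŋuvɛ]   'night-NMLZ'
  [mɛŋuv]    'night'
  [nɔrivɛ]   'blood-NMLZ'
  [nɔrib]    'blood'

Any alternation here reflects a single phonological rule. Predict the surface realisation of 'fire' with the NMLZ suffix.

'blood' shows [v] ~ [b] at the end of the stem ([nɔrivɛ] vs [nɔrib]).
If /v/ were underlying and a rule turned it into [b] in isolation, 'night' would also alternate; but it has [v] in both [mɛŋuvɛ] and [mɛŋuv].
The alternation reflects intervocalic spirantization: voiced stops become fricatives between vowels. /b/ is underlying.
From [ronɛb] the stem 'fire' is /ronɛb/; between vowels this yields [ronɛvɛ].

[ronɛvɛ]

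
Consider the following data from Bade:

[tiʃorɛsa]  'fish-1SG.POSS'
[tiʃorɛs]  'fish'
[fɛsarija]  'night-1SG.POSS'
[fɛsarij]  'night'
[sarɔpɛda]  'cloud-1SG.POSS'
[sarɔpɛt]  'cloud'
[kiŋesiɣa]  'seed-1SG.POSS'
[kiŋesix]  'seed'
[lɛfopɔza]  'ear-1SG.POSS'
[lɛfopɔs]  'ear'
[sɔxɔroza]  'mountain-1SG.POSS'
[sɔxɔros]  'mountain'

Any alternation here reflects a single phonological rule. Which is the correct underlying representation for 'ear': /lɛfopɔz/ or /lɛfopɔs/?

'ear' shows [z] ~ [s] at the end of the stem ([lɛfopɔza] vs [lɛfopɔs]).
But 'fish' keeps [s] in both environments ([tiʃorɛsa], [tiʃorɛs]), so there is no rule changing /s/ to [z] before the 1SG.POSS suffix.
So /z/ is underlying, and a rule of word-final obstruent devoicing — voiced obstruents become voiceless word-finally — gives [s].

/lɛfopɔz/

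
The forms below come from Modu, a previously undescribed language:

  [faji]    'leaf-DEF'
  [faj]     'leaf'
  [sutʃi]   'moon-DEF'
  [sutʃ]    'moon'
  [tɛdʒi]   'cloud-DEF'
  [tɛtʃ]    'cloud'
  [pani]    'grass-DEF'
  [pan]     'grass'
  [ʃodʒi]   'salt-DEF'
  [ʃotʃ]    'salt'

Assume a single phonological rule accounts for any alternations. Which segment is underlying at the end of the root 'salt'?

/dʒ/

The root 'salt' surfaces as [ʃodʒi] and [ʃotʃ], with a stem-final [dʒ] ~ [tʃ] alternation.
The stem 'moon' ([sutʃi], [sutʃ]) shows [tʃ] unchanged in both environments, so [tʃ] cannot be basic with [dʒ] derived before the DEF suffix.
The alternation reflects word-final obstruent devoicing: voiced obstruents become voiceless word-finally. /dʒ/ is underlying.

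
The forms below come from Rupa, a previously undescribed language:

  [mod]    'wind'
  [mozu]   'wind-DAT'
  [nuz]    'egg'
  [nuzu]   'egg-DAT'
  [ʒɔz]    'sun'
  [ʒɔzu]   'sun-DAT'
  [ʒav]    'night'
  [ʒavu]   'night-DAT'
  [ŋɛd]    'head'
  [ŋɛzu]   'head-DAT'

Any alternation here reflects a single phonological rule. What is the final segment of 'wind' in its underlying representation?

The root 'wind' surfaces as [mod] and [mozu], with a stem-final [d] ~ [z] alternation.
Compare 'sun', with invariant [z] in [ʒɔz] and [ʒɔzu]: an analysis with underlying /z/ and a rule producing [d] in isolation would wrongly predict alternation here too.
The alternation reflects intervocalic spirantization: voiced stops become fricatives between vowels. /d/ is underlying.

/d/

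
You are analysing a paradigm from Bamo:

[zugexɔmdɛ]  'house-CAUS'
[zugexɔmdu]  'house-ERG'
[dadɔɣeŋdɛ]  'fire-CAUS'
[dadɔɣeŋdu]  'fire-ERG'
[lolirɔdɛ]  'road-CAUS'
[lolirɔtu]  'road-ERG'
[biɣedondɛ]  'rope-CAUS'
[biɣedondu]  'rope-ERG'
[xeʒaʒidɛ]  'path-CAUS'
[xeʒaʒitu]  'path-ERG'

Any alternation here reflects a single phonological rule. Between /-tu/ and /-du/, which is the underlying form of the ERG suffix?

/-tu/

The ERG suffix surfaces as [-du] and [-tu], depending on the final segment of the stem.
The CAUS suffix, which begins with [d], is invariant after every stem; so [d] is not altered by any rule here.
The ERG suffix is therefore /-tu/ underlyingly, with post-nasal voicing: voiceless stops become voiced after a nasal.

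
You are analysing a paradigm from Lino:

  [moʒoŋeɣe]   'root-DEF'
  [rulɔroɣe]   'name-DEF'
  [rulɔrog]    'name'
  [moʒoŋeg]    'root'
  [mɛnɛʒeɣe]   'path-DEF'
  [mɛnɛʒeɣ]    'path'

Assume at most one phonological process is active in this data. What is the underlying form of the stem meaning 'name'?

The root 'name' surfaces as [rulɔroɣe] and [rulɔrog], with a stem-final [ɣ] ~ [g] alternation.
But 'path' keeps [ɣ] in both environments ([mɛnɛʒeɣe], [mɛnɛʒeɣ]), so there is no rule changing /ɣ/ to [g] in isolation.
The underlying segment must be /g/; voiced stops become fricatives between vowels, yielding [ɣ] there.

/rulɔrog/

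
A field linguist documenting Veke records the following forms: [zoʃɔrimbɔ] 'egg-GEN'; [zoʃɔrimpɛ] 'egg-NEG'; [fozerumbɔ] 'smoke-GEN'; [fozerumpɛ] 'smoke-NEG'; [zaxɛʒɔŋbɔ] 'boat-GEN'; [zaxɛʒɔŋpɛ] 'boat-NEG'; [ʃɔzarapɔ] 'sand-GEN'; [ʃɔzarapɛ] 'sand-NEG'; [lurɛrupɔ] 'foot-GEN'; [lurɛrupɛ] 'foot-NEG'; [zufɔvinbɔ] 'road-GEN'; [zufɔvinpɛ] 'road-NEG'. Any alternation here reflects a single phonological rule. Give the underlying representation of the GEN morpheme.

The GEN morpheme has two allomorphs, [-bɔ] and [-pɔ].
The NEG suffix, which begins with [p], is invariant after every stem; so [p] is not altered by any rule here.
So the underlying form is /-bɔ/, and voiced stops become voiceless after a vowel.

/-bɔ/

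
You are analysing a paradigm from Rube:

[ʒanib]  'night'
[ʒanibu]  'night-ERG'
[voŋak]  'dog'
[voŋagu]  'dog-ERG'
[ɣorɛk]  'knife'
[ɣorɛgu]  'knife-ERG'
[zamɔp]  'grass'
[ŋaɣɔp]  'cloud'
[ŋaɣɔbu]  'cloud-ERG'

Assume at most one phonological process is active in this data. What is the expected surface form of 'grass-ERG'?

[zamɔbu]

The stem for 'cloud' ends in [p] in [ŋaɣɔp] but [b] in [ŋaɣɔbu].
Compare 'night', with invariant [b] in [ʒanib] and [ʒanibu]: an analysis with underlying /b/ and a rule producing [p] in isolation would wrongly predict alternation here too.
The alternation reflects intervocalic voicing: voiceless stops become voiced between vowels. /p/ is underlying.
From [zamɔp] the stem 'grass' is /zamɔp/; between vowels this yields [zamɔbu].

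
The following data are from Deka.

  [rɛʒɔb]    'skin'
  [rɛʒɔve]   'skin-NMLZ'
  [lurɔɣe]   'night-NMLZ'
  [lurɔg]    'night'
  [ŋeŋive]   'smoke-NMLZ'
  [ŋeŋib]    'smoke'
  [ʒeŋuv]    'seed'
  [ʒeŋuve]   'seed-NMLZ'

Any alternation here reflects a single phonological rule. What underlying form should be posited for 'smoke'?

/ŋeŋib/

The root 'smoke' surfaces as [ŋeŋib] and [ŋeŋive], with a stem-final [b] ~ [v] alternation.
The stem 'seed' ([ʒeŋuv], [ʒeŋuve]) shows [v] unchanged in both environments, so [v] cannot be basic with [b] derived in isolation.
The alternation reflects intervocalic spirantization: voiced stops become fricatives between vowels. /b/ is underlying.
So 'smoke' = /ŋeŋib/.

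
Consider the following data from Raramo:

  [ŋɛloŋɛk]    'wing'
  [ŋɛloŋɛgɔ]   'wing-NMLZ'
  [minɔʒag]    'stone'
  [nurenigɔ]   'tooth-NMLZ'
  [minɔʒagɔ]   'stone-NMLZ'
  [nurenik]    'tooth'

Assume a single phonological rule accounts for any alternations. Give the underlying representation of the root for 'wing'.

/ŋɛloŋɛk/

In [ŋɛloŋɛgɔ] and [ŋɛloŋɛk] the final segment of 'wing' alternates: [g] ~ [k].
But 'stone' keeps [g] in both environments ([minɔʒagɔ], [minɔʒag]), so there is no rule changing /g/ to [k] in isolation.
The underlying segment must be /k/; voiceless stops become voiced between vowels, yielding [g] there.
Hence 'wing' is /ŋɛloŋɛk/ underlyingly.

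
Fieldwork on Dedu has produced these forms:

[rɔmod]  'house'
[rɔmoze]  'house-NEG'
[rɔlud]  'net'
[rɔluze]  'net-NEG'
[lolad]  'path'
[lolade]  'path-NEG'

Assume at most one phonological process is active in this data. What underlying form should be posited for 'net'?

'net' shows [d] ~ [z] at the end of the stem ([rɔlud] vs [rɔluze]).
Compare 'path', with invariant [d] in [lolad] and [lolade]: an analysis with underlying /d/ and a rule producing [z] before the NEG suffix would wrongly predict alternation here too.
So /z/ is underlying, and a rule of word-final hardening — voiced fricatives become stops word-finally — gives [d].
So 'net' = /rɔluz/.

/rɔluz/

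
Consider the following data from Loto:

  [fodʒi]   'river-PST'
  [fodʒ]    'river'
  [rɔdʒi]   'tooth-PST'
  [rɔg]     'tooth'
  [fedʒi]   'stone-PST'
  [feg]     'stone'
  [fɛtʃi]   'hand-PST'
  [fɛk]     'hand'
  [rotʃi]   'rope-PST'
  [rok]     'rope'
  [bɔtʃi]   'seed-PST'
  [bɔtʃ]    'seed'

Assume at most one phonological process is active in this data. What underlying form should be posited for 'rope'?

/rok/

In [rotʃi] and [rok] the final segment of 'rope' alternates: [tʃ] ~ [k].
The stem 'seed' ([bɔtʃi], [bɔtʃ]) shows [tʃ] unchanged in both environments, so [tʃ] cannot be basic with [k] derived in isolation.
So /k/ is underlying, and a rule of palatalization before a front vowel — /k/ and /g/ become palato-alveolar [tʃ] and [dʒ] before a front vowel — gives [tʃ].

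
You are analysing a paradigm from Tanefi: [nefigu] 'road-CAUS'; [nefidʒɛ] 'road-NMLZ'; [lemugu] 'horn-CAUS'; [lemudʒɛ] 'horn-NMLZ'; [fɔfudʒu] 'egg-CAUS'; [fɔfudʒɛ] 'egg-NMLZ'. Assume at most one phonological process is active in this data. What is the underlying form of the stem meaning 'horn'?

In [lemugu] and [lemudʒɛ] the final segment of 'horn' alternates: [g] ~ [dʒ].
The stem 'egg' ([fɔfudʒu], [fɔfudʒɛ]) shows [dʒ] unchanged in both environments, so [dʒ] cannot be basic with [g] derived before the CAUS suffix.
The alternation reflects palatalization before a front vowel: /g/ becomes palato-alveolar [dʒ] before a front vowel. /g/ is underlying.

/lemug/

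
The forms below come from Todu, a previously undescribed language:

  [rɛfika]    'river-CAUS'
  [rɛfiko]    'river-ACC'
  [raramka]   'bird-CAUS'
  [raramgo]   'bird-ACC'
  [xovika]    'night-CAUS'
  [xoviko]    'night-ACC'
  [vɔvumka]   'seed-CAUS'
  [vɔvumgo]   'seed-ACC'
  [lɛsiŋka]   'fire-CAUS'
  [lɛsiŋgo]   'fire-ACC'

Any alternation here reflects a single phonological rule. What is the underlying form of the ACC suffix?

The ACC suffix surfaces as [-go] and [-ko], depending on the final segment of the stem.
The CAUS suffix, which begins with [k], is invariant after every stem; so [k] is not altered by any rule here.
The ACC suffix is therefore /-go/ underlyingly, with post-vocalic devoicing: voiced stops become voiceless after a vowel.

/-go/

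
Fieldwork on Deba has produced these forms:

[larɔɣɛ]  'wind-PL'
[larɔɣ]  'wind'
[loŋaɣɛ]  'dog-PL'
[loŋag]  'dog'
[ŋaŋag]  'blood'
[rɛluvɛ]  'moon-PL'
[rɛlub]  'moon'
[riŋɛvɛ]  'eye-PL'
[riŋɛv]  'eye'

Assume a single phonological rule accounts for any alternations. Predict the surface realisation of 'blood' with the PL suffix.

In [loŋaɣɛ] and [loŋag] the final segment of 'dog' alternates: [ɣ] ~ [g].
But 'wind' keeps [ɣ] in both environments ([larɔɣɛ], [larɔɣ]), so there is no rule changing /ɣ/ to [g] in isolation.
The underlying segment must be /g/; voiced stops become fricatives between vowels, yielding [ɣ] there.
From [ŋaŋag] the stem 'blood' is /ŋaŋag/; between vowels this yields [ŋaŋaɣɛ].

[ŋaŋaɣɛ]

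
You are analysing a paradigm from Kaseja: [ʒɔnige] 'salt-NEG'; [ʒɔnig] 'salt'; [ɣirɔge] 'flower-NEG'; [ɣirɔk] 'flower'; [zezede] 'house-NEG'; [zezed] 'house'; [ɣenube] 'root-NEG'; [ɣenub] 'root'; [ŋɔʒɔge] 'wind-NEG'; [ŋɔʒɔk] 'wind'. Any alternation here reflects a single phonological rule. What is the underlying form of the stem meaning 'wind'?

The root 'wind' surfaces as [ŋɔʒɔge] and [ŋɔʒɔk], with a stem-final [g] ~ [k] alternation.
Compare 'salt', with invariant [g] in [ʒɔnige] and [ʒɔnig]: an analysis with underlying /g/ and a rule producing [k] in isolation would wrongly predict alternation here too.
Therefore /k/ is basic and [g] is derived by intervocalic voicing (voiceless stops become voiced between vowels).
The underlying form of 'wind' is therefore /ŋɔʒɔk/.

/ŋɔʒɔk/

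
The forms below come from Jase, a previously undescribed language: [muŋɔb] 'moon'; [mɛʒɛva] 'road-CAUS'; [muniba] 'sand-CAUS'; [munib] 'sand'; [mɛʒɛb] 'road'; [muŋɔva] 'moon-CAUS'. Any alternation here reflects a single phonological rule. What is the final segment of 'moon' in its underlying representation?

/v/

'moon' shows [b] ~ [v] at the end of the stem ([muŋɔb] vs [muŋɔva]).
But 'sand' keeps [b] in both environments ([munib], [muniba]), so there is no rule changing /b/ to [v] before the CAUS suffix.
So /v/ is underlying, and a rule of word-final hardening — voiced fricatives become stops word-finally — gives [b].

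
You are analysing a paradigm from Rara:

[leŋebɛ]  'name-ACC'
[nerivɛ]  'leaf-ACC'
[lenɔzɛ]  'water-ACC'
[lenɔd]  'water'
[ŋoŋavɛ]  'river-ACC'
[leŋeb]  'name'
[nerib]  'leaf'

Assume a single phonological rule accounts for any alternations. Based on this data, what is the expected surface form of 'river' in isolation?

The root 'leaf' surfaces as [nerib] and [nerivɛ], with a stem-final [b] ~ [v] alternation.
Compare 'name', with invariant [b] in [leŋeb] and [leŋebɛ]: an analysis with underlying /b/ and a rule producing [v] before the ACC suffix would wrongly predict alternation here too.
So /v/ is underlying, and a rule of word-final hardening — voiced fricatives become stops word-finally — gives [b].
From [ŋoŋavɛ] the stem 'river' is /ŋoŋav/; word-finally this yields [ŋoŋab].

[ŋoŋab]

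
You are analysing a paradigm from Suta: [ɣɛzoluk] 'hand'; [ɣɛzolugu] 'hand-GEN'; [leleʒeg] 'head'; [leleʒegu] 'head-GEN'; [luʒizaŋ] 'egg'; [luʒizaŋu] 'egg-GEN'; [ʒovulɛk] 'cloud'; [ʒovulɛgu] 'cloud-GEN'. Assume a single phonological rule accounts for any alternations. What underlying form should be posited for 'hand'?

The root 'hand' surfaces as [ɣɛzoluk] and [ɣɛzolugu], with a stem-final [k] ~ [g] alternation.
Compare 'head', with invariant [g] in [leleʒeg] and [leleʒegu]: an analysis with underlying /g/ and a rule producing [k] in isolation would wrongly predict alternation here too.
So /k/ is underlying, and a rule of intervocalic voicing — voiceless stops become voiced between vowels — gives [g].

/ɣɛzoluk/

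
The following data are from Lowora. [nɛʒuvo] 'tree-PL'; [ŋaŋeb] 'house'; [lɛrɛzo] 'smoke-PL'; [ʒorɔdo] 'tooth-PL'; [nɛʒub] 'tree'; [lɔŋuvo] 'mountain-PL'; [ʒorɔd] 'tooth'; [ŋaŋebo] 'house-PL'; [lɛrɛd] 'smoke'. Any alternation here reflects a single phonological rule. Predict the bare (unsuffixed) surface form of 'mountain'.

In [nɛʒub] and [nɛʒuvo] the final segment of 'tree' alternates: [b] ~ [v].
But 'house' keeps [b] in both environments ([ŋaŋeb], [ŋaŋebo]), so there is no rule changing /b/ to [v] before the PL suffix.
The underlying segment must be /v/; voiced fricatives become stops word-finally, yielding [b] there.
The one attested form of 'mountain', [lɔŋuvo], shows underlying /lɔŋuv/. Applying the same rule word-finally gives [lɔŋub].

[lɔŋub]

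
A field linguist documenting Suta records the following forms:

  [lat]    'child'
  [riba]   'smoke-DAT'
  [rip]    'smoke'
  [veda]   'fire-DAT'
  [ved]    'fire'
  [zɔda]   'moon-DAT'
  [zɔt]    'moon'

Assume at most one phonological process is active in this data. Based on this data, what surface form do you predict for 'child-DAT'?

[lada]

The stem for 'moon' ends in [d] in [zɔda] but [t] in [zɔt].
If /d/ were underlying and a rule turned it into [t] in isolation, 'fire' would also alternate; but it has [d] in both [veda] and [ved].
Therefore /t/ is basic and [d] is derived by intervocalic voicing (voiceless stops become voiced between vowels).
From [lat] the stem 'child' is /lat/; between vowels this yields [lada].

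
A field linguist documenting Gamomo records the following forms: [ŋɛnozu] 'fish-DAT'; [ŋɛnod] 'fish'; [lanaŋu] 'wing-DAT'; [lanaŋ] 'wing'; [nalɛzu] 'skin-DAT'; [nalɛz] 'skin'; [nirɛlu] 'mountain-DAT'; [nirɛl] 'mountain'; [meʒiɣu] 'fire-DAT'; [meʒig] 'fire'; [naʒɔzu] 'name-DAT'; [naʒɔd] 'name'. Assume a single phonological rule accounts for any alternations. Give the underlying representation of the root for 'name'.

In [naʒɔzu] and [naʒɔd] the final segment of 'name' alternates: [z] ~ [d].
The stem 'skin' ([nalɛzu], [nalɛz]) shows [z] unchanged in both environments, so [z] cannot be basic with [d] derived in isolation.
The alternation reflects intervocalic spirantization: voiced stops become fricatives between vowels. /d/ is underlying.
The underlying form of 'name' is therefore /naʒɔd/.

/naʒɔd/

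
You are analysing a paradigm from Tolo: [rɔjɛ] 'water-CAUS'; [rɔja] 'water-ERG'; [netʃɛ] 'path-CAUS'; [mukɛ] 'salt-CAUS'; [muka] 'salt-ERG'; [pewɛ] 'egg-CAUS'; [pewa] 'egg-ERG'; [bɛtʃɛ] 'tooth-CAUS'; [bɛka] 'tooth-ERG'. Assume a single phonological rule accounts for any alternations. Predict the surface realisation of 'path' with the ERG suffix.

[neka]

In [bɛtʃɛ] and [bɛka] the final segment of 'tooth' alternates: [tʃ] ~ [k].
If /k/ were underlying and a rule turned it into [tʃ] before the CAUS suffix, 'salt' would also alternate; but it has [k] in both [mukɛ] and [muka].
The underlying segment must be /tʃ/; palato-alveolar /tʃ/ becomes [k] when no front vowel follows, yielding [k] there.
From [netʃɛ] the stem 'path' is /netʃ/; when no front vowel follows this yields [neka].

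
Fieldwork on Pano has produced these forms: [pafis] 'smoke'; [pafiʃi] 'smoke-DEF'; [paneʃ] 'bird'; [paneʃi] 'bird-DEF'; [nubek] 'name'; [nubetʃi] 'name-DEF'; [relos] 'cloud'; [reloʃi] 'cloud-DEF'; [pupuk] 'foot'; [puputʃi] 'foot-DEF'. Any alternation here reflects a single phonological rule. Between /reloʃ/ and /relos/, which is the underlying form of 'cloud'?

The root 'cloud' surfaces as [relos] and [reloʃi], with a stem-final [s] ~ [ʃ] alternation.
Compare 'bird', with invariant [ʃ] in [paneʃ] and [paneʃi]: an analysis with underlying /ʃ/ and a rule producing [s] in isolation would wrongly predict alternation here too.
So /s/ is underlying, and a rule of palatalization before a front vowel — /k/ and /s/ become palato-alveolar [tʃ] and [ʃ] before a front vowel — gives [ʃ].

/relos/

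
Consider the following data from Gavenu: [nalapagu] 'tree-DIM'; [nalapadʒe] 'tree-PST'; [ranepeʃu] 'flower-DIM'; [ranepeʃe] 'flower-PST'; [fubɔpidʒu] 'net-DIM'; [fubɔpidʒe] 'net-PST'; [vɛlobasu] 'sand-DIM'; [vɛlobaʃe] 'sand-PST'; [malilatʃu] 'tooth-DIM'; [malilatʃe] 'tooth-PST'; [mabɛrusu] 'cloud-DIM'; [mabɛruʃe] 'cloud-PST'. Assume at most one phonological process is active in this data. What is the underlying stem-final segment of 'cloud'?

The root 'cloud' surfaces as [mabɛrusu] and [mabɛruʃe], with a stem-final [s] ~ [ʃ] alternation.
If /ʃ/ were underlying and a rule turned it into [s] before the DIM suffix, 'flower' would also alternate; but it has [ʃ] in both [ranepeʃu] and [ranepeʃe].
The underlying segment must be /s/; /g/ and /s/ become palato-alveolar [dʒ] and [ʃ] before a front vowel, yielding [ʃ] there.

/s/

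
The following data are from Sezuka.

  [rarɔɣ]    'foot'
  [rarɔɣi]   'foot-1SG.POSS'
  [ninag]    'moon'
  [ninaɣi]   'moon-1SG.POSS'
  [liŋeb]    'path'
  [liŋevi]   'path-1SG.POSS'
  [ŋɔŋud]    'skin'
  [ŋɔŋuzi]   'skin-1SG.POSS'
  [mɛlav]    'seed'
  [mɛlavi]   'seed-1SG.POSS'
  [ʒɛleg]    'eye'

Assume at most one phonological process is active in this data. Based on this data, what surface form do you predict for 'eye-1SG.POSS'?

In [ninag] and [ninaɣi] the final segment of 'moon' alternates: [g] ~ [ɣ].
Compare 'foot', with invariant [ɣ] in [rarɔɣ] and [rarɔɣi]: an analysis with underlying /ɣ/ and a rule producing [g] in isolation would wrongly predict alternation here too.
The alternation reflects intervocalic spirantization: voiced stops become fricatives between vowels. /g/ is underlying.
From [ʒɛleg] the stem 'eye' is /ʒɛleg/; between vowels this yields [ʒɛleɣi].

[ʒɛleɣi]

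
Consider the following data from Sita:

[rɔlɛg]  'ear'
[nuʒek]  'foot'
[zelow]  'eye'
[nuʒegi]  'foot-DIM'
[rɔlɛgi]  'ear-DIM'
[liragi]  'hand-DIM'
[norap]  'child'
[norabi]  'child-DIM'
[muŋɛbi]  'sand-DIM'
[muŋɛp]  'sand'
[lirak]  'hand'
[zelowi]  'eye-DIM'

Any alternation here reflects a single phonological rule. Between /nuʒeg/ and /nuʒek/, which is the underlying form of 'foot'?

In [nuʒek] and [nuʒegi] the final segment of 'foot' alternates: [k] ~ [g].
If /g/ were underlying and a rule turned it into [k] in isolation, 'ear' would also alternate; but it has [g] in both [rɔlɛg] and [rɔlɛgi].
Therefore /k/ is basic and [g] is derived by intervocalic voicing (voiceless stops become voiced between vowels).

/nuʒek/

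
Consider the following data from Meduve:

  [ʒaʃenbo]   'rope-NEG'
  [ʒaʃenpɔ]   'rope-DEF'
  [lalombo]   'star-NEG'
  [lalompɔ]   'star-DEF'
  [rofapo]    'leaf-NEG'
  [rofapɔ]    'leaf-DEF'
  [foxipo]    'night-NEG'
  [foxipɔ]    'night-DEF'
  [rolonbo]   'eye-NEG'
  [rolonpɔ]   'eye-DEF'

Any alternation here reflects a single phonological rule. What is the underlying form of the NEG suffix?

/-bo/

The NEG suffix surfaces as [-bo] and [-po], depending on the final segment of the stem.
By contrast the DEF suffix keeps its initial [p] throughout — that segment must be underlying.
So the underlying form is /-bo/, and voiced stops become voiceless after a vowel.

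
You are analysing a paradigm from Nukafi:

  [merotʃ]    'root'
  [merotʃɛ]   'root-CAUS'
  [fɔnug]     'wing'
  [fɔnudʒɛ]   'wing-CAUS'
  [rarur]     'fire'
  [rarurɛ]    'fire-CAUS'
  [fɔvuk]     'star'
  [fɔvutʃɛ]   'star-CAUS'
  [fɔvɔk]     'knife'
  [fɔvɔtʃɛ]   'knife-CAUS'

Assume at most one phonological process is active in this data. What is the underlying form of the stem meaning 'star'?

/fɔvuk/

'star' shows [k] ~ [tʃ] at the end of the stem ([fɔvuk] vs [fɔvutʃɛ]).
The stem 'root' ([merotʃ], [merotʃɛ]) shows [tʃ] unchanged in both environments, so [tʃ] cannot be basic with [k] derived in isolation.
So /k/ is underlying, and a rule of palatalization before a front vowel — /k/ and /g/ become palato-alveolar [tʃ] and [dʒ] before a front vowel — gives [tʃ].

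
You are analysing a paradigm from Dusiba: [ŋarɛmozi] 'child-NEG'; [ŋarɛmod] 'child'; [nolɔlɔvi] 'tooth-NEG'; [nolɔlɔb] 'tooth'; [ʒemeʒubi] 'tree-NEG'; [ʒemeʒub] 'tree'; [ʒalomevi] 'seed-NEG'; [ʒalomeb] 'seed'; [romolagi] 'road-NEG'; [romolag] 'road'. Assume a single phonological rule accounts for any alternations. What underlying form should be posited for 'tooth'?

/nolɔlɔv/

The root 'tooth' surfaces as [nolɔlɔvi] and [nolɔlɔb], with a stem-final [v] ~ [b] alternation.
If /b/ were underlying and a rule turned it into [v] before the NEG suffix, 'tree' would also alternate; but it has [b] in both [ʒemeʒubi] and [ʒemeʒub].
Therefore /v/ is basic and [b] is derived by word-final hardening (voiced fricatives become stops word-finally).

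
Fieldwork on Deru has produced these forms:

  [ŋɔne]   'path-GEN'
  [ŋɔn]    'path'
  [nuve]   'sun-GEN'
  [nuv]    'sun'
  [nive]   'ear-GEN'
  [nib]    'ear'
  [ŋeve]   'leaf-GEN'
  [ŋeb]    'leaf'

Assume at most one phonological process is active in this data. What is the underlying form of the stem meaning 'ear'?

In [nive] and [nib] the final segment of 'ear' alternates: [v] ~ [b].
If /v/ were underlying and a rule turned it into [b] in isolation, 'sun' would also alternate; but it has [v] in both [nuve] and [nuv].
Therefore /b/ is basic and [v] is derived by intervocalic spirantization (voiced stops become fricatives between vowels).
The underlying form of 'ear' is therefore /nib/.

/nib/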